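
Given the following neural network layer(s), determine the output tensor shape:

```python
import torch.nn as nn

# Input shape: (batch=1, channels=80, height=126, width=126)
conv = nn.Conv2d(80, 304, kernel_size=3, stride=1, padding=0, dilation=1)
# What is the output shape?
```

Input: (1, 80, 126, 126) -> Output: (1, 304, 124, 124)

Answer: (1, 304, 124, 124)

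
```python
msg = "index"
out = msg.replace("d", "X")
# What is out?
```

Trace:
`msg = "index"` → msg = 'index'
`out = msg.replace("d", "X")` → out = 'inXex'
So out = 'inXex'

Answer: 'inXex'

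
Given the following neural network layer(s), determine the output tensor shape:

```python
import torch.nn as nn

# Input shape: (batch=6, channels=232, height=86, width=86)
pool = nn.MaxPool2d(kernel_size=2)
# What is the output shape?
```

Input: (6, 232, 86, 86) -> Output: (6, 232, 43, 43)

Answer: (6, 232, 43, 43)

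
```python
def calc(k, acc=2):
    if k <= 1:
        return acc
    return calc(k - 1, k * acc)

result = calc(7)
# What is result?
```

Accumulator trace (n, acc): (7, 2) -> (6, 14) -> (5, 84) -> (4, 420) -> (3, 1680) -> (2, 5040) -> (1, 10080) -> return 10080

Answer: 10080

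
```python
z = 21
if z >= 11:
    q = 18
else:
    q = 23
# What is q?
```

Trace:
`z = 21` → z = 21
`if z >= 11: ...` → z >= 11 is True → q = 18
So q = 18

Answer: 18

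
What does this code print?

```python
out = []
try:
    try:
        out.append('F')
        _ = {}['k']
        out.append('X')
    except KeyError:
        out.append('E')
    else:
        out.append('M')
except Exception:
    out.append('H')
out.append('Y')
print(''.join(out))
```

Execution trace: 'F' (inner try body) → 'E' (inner except KeyError) → 'Y' (after the try/except). Output: FEY

Answer: FEY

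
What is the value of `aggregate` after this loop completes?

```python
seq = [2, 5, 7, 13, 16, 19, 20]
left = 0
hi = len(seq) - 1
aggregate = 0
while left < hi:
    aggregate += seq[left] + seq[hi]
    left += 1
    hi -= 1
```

Sum of pairs from ends
`aggregate` takes the values: 0 → 22 → 46 → 69

Answer: 69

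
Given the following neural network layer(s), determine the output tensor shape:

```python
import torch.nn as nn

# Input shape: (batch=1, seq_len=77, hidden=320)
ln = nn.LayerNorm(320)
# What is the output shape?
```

Input: (1, 77, 320) -> Output: (1, 77, 320)

Answer: (1, 77, 320)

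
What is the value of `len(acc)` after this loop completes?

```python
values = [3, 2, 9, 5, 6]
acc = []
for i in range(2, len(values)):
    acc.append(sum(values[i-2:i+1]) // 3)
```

Number of 3-element averages
`acc` takes the values: [] → [4] → [4, 5] → [4, 5, 6]
So `len(acc)` = 3

Answer: 3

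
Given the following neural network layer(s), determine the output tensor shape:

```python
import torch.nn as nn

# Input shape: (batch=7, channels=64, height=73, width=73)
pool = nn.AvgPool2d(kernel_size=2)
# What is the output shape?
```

Input: (7, 64, 73, 73) -> Output: (7, 64, 36, 36)

Answer: (7, 64, 36, 36)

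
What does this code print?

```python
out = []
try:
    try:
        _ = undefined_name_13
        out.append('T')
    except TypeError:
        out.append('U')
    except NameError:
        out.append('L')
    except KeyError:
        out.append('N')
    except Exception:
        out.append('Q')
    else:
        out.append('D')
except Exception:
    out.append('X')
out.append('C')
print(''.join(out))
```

Execution trace: 'L' (inner except NameError) → 'C' (after the try/except). Output: LC

Answer: LC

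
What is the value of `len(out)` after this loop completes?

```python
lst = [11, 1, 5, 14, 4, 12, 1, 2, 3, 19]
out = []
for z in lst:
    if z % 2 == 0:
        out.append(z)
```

Count even numbers in [11, 1, 5, 14, 4, 12, 1, 2, 3, 19]
`out` takes the values: [] → [14] → [14, 4] → [14, 4, 12] → [14, 4, 12, 2]
So `len(out)` = 4

Answer: 4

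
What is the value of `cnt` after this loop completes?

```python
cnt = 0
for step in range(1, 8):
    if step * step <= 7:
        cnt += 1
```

Count numbers where step² ≤ 7
`cnt` takes the values: 0 → 1 → 2

Answer: 2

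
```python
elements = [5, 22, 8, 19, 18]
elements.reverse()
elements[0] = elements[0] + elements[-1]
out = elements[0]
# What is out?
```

Trace:
`elements = [5, 22, 8, 19, 18]` → elements = [5, 22, 8, 19, 18]
`elements.reverse()` → elements = [18, 19, 8, 22, 5]
`elements[0] = elements[0] + elements[-1]` → elements = [23, 19, 8, 22, 5]
`out = elements[0]` → out = 23
So out = 23

Answer: 23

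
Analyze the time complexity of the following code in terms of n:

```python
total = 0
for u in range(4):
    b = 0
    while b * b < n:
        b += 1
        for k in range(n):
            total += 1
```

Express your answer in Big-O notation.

Each loop level contributes: 1 × √n × n. Multiplying the contributions gives O(n√n).

Answer: O(n√n)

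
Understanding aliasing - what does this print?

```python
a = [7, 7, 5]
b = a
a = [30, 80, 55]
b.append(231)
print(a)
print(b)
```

Key concept: rebinding vs mutation: a is rebound to a new list, b still points at the original.
Step by step:
`a = [7, 7, 5]` → a = [7, 7, 5]
`b = a` → b = [7, 7, 5] (same object as a)
`a = [30, 80, 55]` → a = [30, 80, 55]
`b.append(231)` → b = [7, 7, 5, 231]
`print(a)` → prints [30, 80, 55]
`print(b)` → prints [7, 7, 5, 231]

Answer:
[30, 80, 55]
[7, 7, 5, 231]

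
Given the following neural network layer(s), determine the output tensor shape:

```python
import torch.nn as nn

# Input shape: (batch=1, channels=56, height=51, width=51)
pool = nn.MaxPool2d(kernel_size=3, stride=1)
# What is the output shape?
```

Input: (1, 56, 51, 51) -> Output: (1, 56, 49, 49)

Answer: (1, 56, 49, 49)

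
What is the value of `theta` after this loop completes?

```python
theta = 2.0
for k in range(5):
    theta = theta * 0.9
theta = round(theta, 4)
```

Exponential decay: 2.0 * 0.9^5
`theta` takes the values: 2.0 → 1.8 → 1.62 → 1.458 → 1.3122 → 1.18098 → 1.181

Answer: 1.181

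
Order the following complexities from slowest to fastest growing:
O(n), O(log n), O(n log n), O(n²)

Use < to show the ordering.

Ordered by growth rate: O(log n) < O(n) < O(n log n) < O(n²)

Answer: O(log n) < O(n) < O(n log n) < O(n²)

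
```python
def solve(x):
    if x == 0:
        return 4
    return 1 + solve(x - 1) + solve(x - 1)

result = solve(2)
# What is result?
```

solve(x) = 1 + 2·solve(x-1), solve(0)=4. Closed form: (4+1)·2^2 - 1 = 19.

Answer: 19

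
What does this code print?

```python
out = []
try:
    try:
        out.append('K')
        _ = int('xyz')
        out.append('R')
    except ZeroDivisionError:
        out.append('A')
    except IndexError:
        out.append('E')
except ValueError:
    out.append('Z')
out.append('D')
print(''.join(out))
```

Execution trace: 'K' (try body) → 'Z' (outer except ValueError) → 'D' (after the try/except). Output: KZD

Answer: KZD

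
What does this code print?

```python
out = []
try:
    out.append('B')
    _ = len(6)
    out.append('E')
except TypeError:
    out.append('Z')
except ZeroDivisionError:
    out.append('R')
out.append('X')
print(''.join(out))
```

Execution trace: 'B' (try body) → 'Z' (except TypeError) → 'X' (after the try/except). Output: BZX

Answer: BZX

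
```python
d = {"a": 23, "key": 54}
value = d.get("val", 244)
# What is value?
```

Trace:
`d = {"a": 23, "key": 54}` → d = {'a': 23, 'key': 54}
`value = d.get("val", 244)` → value = 244
So value = 244

Answer: 244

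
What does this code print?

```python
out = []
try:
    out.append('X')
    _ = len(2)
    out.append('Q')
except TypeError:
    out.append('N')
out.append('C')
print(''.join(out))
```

Execution trace: 'X' (try body) → 'N' (except TypeError) → 'C' (after the try/except). Output: XNC

Answer: XNC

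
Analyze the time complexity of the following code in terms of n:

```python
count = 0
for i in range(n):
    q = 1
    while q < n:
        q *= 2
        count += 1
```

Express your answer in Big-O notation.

Each loop level contributes: n × log n. Multiplying the contributions gives O(n log n).

Answer: O(n log n)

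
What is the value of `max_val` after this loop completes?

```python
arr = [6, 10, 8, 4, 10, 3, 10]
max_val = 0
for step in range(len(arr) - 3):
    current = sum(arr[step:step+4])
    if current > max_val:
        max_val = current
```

Max sum of 4-element window in [6, 10, 8, 4, 10, 3, 10]
`max_val` takes the values: 0 → 28 → 32

Answer: 32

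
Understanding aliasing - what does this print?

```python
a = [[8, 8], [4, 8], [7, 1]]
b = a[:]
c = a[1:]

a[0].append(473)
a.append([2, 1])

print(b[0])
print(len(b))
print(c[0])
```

Key concept: slice with nested mutation.
Step by step:
`a = [[8, 8], [4, 8], [7, 1]]` → a = [[8, 8], [4, 8], [7, 1]]
`b = a[:]` → b = [[8, 8], [4, 8], [7, 1]]
`c = a[1:]` → c = [[4, 8], [7, 1]]
`a[0].append(473)` → a = [[8, 8, 473], [4, 8], [7, 1]]; b = [[8, 8, 473], [4, 8], [7, 1]]
`a.append([2, 1])` → a = [[8, 8, 473], [4, 8], [7, 1], [2, 1]]
`print(b[0])` → prints [8, 8, 473]
`print(len(b))` → prints 3
`print(c[0])` → prints [4, 8]

Answer:
[8, 8, 473]
3
[4, 8]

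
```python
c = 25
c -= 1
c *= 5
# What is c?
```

Trace:
`c = 25` → c = 25
`c -= 1` → c = 24
`c *= 5` → c = 120
So c = 120

Answer: 120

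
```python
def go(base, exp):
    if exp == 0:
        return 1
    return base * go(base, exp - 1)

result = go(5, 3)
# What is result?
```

go(5, 3) = 5 * 5 * 5 = 125

Answer: 125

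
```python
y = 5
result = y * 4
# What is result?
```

Trace:
`y = 5` → y = 5
`result = y * 4` → result = 20
So result = 20

Answer: 20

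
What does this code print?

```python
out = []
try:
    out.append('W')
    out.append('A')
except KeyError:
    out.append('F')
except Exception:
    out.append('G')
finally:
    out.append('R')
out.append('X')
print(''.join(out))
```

Execution trace: 'W' (try body) → 'A' (try body, no exception) → 'R' (finally) → 'X' (after the try/except). Output: WARX

Answer: WARX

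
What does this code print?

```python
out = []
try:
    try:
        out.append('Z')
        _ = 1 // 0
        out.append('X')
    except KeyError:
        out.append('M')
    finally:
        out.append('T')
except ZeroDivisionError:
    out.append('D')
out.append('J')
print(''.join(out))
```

Execution trace: 'Z' (try body) → 'T' (finally) → 'D' (outer except ZeroDivisionError) → 'J' (after the try/except). Output: ZTDJ

Answer: ZTDJ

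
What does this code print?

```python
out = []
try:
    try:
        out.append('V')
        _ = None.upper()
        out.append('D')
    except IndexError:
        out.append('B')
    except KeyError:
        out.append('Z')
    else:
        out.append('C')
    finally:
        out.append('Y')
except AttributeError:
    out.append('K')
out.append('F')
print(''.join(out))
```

Execution trace: 'V' (try body) → 'Y' (finally) → 'K' (outer except AttributeError) → 'F' (after the try/except). Output: VYKF

Answer: VYKF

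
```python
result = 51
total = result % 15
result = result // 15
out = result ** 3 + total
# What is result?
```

Trace:
`result = 51` → result = 51
`total = result % 15` → total = 6
`result = result // 15` → result = 3
`out = result ** 3 + total` → out = 33
So result = 3

Answer: 3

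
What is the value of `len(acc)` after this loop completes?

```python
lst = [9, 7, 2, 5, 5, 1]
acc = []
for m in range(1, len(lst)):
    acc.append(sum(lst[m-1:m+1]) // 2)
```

Number of 2-element averages
`acc` takes the values: [] → [8] → [8, 4] → [8, 4, 3] → [8, 4, 3, 5] → [8, 4, 3, 5, 3]
So `len(acc)` = 5

Answer: 5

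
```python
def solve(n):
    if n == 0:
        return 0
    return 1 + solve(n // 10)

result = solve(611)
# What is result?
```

Count of digits of 611: 3

Answer: 3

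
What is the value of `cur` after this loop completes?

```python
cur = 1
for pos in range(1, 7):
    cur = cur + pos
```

Start at 1, add 1 through 6
`cur` takes the values: 1 → 2 → 4 → 7 → 11 → 16 → 22

Answer: 22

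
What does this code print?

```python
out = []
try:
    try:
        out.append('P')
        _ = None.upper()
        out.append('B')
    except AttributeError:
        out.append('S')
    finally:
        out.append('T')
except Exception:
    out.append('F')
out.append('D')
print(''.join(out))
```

Execution trace: 'P' (inner try body) → 'S' (inner except AttributeError) → 'T' (inner finally) → 'D' (after the try/except). Output: PSTD

Answer: PSTD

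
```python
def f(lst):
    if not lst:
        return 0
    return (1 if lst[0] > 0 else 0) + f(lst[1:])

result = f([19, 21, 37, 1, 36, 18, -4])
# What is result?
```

Count of positive elements in [19, 21, 37, 1, 36, 18, -4] = 6

Answer: 6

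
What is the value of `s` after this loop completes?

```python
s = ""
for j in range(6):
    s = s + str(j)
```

Concatenate digits 0 to 5
`s` takes the values: "" → "0" → "01" → "012" → "0123" → "01234" → "012345"

Answer: "012345"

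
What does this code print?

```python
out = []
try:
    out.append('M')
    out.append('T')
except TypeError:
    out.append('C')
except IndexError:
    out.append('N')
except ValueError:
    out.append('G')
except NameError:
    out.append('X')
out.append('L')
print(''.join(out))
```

Execution trace: 'M' (try body) → 'T' (try body, no exception) → 'L' (after the try/except). Output: MTL

Answer: MTL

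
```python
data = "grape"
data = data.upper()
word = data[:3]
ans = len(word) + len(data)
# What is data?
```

Trace:
`data = "grape"` → data = 'grape'
`data = data.upper()` → data = 'GRAPE'
`word = data[:3]` → word = 'GRA'
`ans = len(word) + len(data)` → ans = 8
So data = 'GRAPE'

Answer: 'GRAPE'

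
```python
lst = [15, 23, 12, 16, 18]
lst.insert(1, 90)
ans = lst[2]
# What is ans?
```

Trace:
`lst = [15, 23, 12, 16, 18]` → lst = [15, 23, 12, 16, 18]
`lst.insert(1, 90)` → lst = [15, 90, 23, 12, 16, 18]
`ans = lst[2]` → ans = 23
So ans = 23

Answer: 23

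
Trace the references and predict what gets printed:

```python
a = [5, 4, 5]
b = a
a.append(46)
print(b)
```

Key concept: basic list aliasing.
Step by step:
`a = [5, 4, 5]` → a = [5, 4, 5]
`b = a` → b = [5, 4, 5] (same object as a)
`a.append(46)` → a = [5, 4, 5, 46] (same object as b); b = [5, 4, 5, 46] (same object as a)
`print(b)` → prints [5, 4, 5, 46]

Answer: [5, 4, 5, 46]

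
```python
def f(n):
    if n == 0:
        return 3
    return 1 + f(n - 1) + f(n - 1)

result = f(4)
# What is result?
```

f(n) = 1 + 2·f(n-1), f(0)=3. Closed form: (3+1)·2^4 - 1 = 63.

Answer: 63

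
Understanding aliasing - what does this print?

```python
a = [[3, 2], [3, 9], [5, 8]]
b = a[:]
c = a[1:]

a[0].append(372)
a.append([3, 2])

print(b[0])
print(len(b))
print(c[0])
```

Key concept: slice with nested mutation.
Step by step:
`a = [[3, 2], [3, 9], [5, 8]]` → a = [[3, 2], [3, 9], [5, 8]]
`b = a[:]` → b = [[3, 2], [3, 9], [5, 8]]
`c = a[1:]` → c = [[3, 9], [5, 8]]
`a[0].append(372)` → a = [[3, 2, 372], [3, 9], [5, 8]]; b = [[3, 2, 372], [3, 9], [5, 8]]
`a.append([3, 2])` → a = [[3, 2, 372], [3, 9], [5, 8], [3, 2]]
`print(b[0])` → prints [3, 2, 372]
`print(len(b))` → prints 3
`print(c[0])` → prints [3, 9]

Answer:
[3, 2, 372]
3
[3, 9]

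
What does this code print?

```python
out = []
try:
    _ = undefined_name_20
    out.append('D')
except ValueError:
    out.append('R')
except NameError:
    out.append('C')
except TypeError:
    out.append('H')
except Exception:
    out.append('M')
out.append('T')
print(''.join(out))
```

Execution trace: 'C' (except NameError) → 'T' (after the try/except). Output: CT

Answer: CT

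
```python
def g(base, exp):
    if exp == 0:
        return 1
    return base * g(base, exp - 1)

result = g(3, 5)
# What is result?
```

g(3, 5) = 3 * 3 * 3 * 3 * 3 = 243

Answer: 243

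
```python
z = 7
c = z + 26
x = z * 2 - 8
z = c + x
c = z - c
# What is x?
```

Trace:
`z = 7` → z = 7
`c = z + 26` → c = 33
`x = z * 2 - 8` → x = 6
`z = c + x` → z = 39
`c = z - c` → c = 6
So x = 6

Answer: 6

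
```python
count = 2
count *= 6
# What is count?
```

Trace:
`count = 2` → count = 2
`count *= 6` → count = 12
So count = 12

Answer: 12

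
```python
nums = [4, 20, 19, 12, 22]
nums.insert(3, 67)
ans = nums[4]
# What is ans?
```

Trace:
`nums = [4, 20, 19, 12, 22]` → nums = [4, 20, 19, 12, 22]
`nums.insert(3, 67)` → nums = [4, 20, 19, 67, 12, 22]
`ans = nums[4]` → ans = 12
So ans = 12

Answer: 12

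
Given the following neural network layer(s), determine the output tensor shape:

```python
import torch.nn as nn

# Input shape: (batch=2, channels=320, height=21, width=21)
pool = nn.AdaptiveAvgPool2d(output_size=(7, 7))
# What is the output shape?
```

Input: (2, 320, 21, 21) -> Output: (2, 320, 7, 7)

Answer: (2, 320, 7, 7)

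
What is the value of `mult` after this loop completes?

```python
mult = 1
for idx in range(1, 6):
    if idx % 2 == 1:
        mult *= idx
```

Product of odd numbers 1 to 5
`mult` takes the values: 1 → 3 → 15

Answer: 15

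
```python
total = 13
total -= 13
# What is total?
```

Trace:
`total = 13` → total = 13
`total -= 13` → total = 0
So total = 0

Answer: 0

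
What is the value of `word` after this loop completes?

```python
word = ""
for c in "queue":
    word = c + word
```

Reverse 'queue'
`word` takes the values: "" → "q" → "uq" → "euq" → "ueuq" → "eueuq"

Answer: "eueuq"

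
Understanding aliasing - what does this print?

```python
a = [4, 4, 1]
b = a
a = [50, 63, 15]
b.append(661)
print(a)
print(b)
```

Key concept: rebinding vs mutation: a is rebound to a new list, b still points at the original.
Step by step:
`a = [4, 4, 1]` → a = [4, 4, 1]
`b = a` → b = [4, 4, 1] (same object as a)
`a = [50, 63, 15]` → a = [50, 63, 15]
`b.append(661)` → b = [4, 4, 1, 661]
`print(a)` → prints [50, 63, 15]
`print(b)` → prints [4, 4, 1, 661]

Answer:
[50, 63, 15]
[4, 4, 1, 661]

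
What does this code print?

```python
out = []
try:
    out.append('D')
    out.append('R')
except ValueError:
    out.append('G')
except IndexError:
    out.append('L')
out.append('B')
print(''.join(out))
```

Execution trace: 'D' (try body) → 'R' (try body, no exception) → 'B' (after the try/except). Output: DRB

Answer: DRB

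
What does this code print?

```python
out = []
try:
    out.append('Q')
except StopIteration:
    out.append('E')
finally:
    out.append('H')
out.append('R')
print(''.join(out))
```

Execution trace: 'Q' (try body, no exception) → 'H' (finally) → 'R' (after the try/except). Output: QHR

Answer: QHR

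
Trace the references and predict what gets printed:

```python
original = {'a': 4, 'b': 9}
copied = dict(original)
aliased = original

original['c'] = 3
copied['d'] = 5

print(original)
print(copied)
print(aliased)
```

Key concept: dict() creates copy, assignment creates alias.
Step by step:
`original = {'a': 4, 'b': 9}` → original = {'a': 4, 'b': 9}
`copied = dict(original)` → copied = {'a': 4, 'b': 9}
`aliased = original` → aliased = {'a': 4, 'b': 9} (same object as original)
`original['c'] = 3` → original = {'a': 4, 'b': 9, 'c': 3} (same object as aliased); aliased = {'a': 4, 'b': 9, 'c': 3} (same object as original)
`copied['d'] = 5` → copied = {'a': 4, 'b': 9, 'd': 5}
`print(original)` → prints {'a': 4, 'b': 9, 'c': 3}
`print(copied)` → prints {'a': 4, 'b': 9, 'd': 5}
`print(aliased)` → prints {'a': 4, 'b': 9, 'c': 3}

Answer:
{'a': 4, 'b': 9, 'c': 3}
{'a': 4, 'b': 9, 'd': 5}
{'a': 4, 'b': 9, 'c': 3}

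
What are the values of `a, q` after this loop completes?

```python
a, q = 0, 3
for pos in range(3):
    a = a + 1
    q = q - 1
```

a goes 0→3, q goes 3→0
`a, q` takes the values: (0, 3) → (1, 3) → (1, 2) → (2, 2) → (2, 1) → (3, 1) → (3, 0)

Answer: 3, 0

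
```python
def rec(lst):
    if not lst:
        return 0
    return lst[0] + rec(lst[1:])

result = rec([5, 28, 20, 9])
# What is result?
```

5 + 28 + 20 + 9 + 0 = 62

Answer: 62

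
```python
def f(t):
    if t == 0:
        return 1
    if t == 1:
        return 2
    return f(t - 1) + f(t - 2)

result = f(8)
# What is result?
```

Build up from base cases: f(0)=1, f(1)=2, f(2)=3, f(3)=5, f(4)=8, f(5)=13, f(6)=21, ..., f(8)=55

Answer: 55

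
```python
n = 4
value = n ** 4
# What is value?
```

Trace:
`n = 4` → n = 4
`value = n ** 4` → value = 256
So value = 256

Answer: 256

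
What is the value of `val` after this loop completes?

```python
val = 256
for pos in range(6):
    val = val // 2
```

Halve 6 times: 256 // 2^6 = 4
`val` takes the values: 256 → 128 → 64 → 32 → 16 → 8 → 4

Answer: 4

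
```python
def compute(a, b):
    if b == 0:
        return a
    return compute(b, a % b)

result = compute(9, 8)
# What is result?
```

compute(9, 8) -> compute(8, 1) -> compute(1, 0) -> 1

Answer: 1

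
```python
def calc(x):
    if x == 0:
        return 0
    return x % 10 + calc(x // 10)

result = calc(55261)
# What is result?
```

Sum of digits of 55261: 1 + 6 + 2 + 5 + 5 = 19

Answer: 19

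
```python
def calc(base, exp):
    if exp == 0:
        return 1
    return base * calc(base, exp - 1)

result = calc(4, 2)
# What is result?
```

calc(4, 2) = 4 * 4 = 16

Answer: 16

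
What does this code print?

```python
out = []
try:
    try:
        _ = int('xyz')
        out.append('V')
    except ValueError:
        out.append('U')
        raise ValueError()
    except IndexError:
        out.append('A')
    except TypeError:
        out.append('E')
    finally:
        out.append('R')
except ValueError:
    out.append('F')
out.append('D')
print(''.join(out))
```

Execution trace: 'U' (inner except ValueError) → 'R' (inner finally) → 'F' (outer except ValueError) → 'D' (after the try/except). Output: URFD

Answer: URFD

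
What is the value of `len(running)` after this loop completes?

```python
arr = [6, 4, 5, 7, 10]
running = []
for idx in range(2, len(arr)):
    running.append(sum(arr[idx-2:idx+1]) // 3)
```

Number of 3-element averages
`running` takes the values: [] → [5] → [5, 5] → [5, 5, 7]
So `len(running)` = 3

Answer: 3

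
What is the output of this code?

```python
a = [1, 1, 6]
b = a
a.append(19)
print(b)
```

Key concept: basic list aliasing.
Step by step:
`a = [1, 1, 6]` → a = [1, 1, 6]
`b = a` → b = [1, 1, 6] (same object as a)
`a.append(19)` → a = [1, 1, 6, 19] (same object as b); b = [1, 1, 6, 19] (same object as a)
`print(b)` → prints [1, 1, 6, 19]

Answer: [1, 1, 6, 19]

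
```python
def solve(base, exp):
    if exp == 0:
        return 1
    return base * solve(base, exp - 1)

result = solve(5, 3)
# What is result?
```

solve(5, 3) = 5 * 5 * 5 = 125

Answer: 125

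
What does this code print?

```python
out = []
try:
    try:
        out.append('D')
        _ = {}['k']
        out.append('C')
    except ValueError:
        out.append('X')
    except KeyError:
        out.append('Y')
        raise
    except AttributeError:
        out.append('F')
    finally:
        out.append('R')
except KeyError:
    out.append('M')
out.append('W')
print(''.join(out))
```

Execution trace: 'D' (inner try body) → 'Y' (inner except KeyError) → 'R' (inner finally) → 'M' (outer except KeyError) → 'W' (after the try/except). Output: DYRMW

Answer: DYRMW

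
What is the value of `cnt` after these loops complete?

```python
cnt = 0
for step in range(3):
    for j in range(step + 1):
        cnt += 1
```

Triangle: 1 + 2 + ... + 3
`cnt` takes the values: 0 → 1 → 2 → 3 → 4 → 5 → 6

Answer: 6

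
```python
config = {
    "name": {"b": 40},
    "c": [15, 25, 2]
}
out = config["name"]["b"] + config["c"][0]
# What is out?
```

Trace:
`config = { ...` → config = {'name': {'b': 40}, 'c': [15, 25, 2]}
`out = config["name"]["b"] + config["c"][0]` → out = 55
So out = 55

Answer: 55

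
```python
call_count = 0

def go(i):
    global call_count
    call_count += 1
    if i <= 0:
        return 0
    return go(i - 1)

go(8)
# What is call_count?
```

Linear recursion stepping by 1: 9 calls from i=8 down to ≤0.

Answer: 9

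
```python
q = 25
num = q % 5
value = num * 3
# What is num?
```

Trace:
`q = 25` → q = 25
`num = q % 5` → num = 0
`value = num * 3` → value = 0
So num = 0

Answer: 0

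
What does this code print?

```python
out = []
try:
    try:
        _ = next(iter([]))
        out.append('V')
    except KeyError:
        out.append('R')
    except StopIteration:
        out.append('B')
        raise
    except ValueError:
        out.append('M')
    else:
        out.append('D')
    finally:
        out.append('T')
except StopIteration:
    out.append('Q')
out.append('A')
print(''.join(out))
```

Execution trace: 'B' (inner except StopIteration) → 'T' (inner finally) → 'Q' (outer except StopIteration) → 'A' (after the try/except). Output: BTQA

Answer: BTQA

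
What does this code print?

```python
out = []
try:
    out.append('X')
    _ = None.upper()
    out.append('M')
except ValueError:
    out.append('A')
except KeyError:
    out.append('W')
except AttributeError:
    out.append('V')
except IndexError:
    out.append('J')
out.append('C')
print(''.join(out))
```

Execution trace: 'X' (try body) → 'V' (except AttributeError) → 'C' (after the try/except). Output: XVC

Answer: XVC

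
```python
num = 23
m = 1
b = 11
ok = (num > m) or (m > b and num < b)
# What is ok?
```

Trace:
`num = 23` → num = 23
`m = 1` → m = 1
`b = 11` → b = 11
`ok = (num > m) or (m > b and num < b)` → ok = True
So ok = True

Answer: True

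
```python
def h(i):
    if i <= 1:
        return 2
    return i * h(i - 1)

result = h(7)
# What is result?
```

h(7) = 7 * 6 * 5 * 4 * 3 * 2 * 2 = 10080

Answer: 10080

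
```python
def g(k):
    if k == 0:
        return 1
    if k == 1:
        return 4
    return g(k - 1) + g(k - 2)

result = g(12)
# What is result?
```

Build up from base cases: g(0)=1, g(1)=4, g(2)=5, g(3)=9, g(4)=14, g(5)=23, g(6)=37, ..., g(12)=665

Answer: 665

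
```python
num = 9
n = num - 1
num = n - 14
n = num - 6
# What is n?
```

Trace:
`num = 9` → num = 9
`n = num - 1` → n = 8
`num = n - 14` → num = -6
`n = num - 6` → n = -12
So n = -12

Answer: -12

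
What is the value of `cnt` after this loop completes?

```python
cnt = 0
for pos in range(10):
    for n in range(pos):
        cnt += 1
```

Triangle number: 0+1+2+...+9
`cnt` takes the values: 0 → 1 → 2 → 3 → 4 → 5 → 6 → 7 → 8 → 9 → 10 → 11 → 12 → 13 → 14 → 15 → 16 → 17 → 18 → 19 → 20 → 21 → 22 → 23 → 24 → 25 → 26 → 27 → 28 → 29 → … → 41 → 42 → 43 → 44 → 45

Answer: 45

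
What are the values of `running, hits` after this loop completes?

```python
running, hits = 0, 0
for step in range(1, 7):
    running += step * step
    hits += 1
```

Sum of squares and count
`running, hits` takes the values: (0, 0) → (1, 0) → (1, 1) → (5, 1) → (5, 2) → (14, 2) → (14, 3) → (30, 3) → (30, 4) → (55, 4) → (55, 5) → (91, 5) → (91, 6)

Answer: 91, 6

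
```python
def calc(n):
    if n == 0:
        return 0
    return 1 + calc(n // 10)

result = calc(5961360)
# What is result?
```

Count of digits of 5961360: 7

Answer: 7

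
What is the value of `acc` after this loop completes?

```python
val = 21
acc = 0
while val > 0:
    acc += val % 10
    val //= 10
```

Sum digits of 21
`acc` takes the values: 0 → 1 → 3

Answer: 3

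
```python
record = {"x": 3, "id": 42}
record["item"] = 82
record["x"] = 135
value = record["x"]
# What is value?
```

Trace:
`record = {"x": 3, "id": 42}` → record = {'x': 3, 'id': 42}
`record["item"] = 82` → record = {'x': 3, 'id': 42, 'item': 82}
`record["x"] = 135` → record = {'x': 135, 'id': 42, 'item': 82}
`value = record["x"]` → value = 135
So value = 135

Answer: 135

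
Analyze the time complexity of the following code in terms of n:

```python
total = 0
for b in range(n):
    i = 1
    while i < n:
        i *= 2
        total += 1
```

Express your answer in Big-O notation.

Each loop level contributes: n × log n. Multiplying the contributions gives O(n log n).

Answer: O(n log n)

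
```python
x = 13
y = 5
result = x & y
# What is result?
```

Trace:
`x = 13` → x = 13
`y = 5` → y = 5
`result = x & y` → result = 5
So result = 5

Answer: 5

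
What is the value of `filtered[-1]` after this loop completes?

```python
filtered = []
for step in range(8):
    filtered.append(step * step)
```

Last element of squares 0 to 7
`filtered` takes the values: [] → [0] → [0, 1] → [0, 1, 4] → [0, 1, 4, 9] → [0, 1, 4, 9, 16] → [0, 1, 4, 9, 16, 25] → [0, 1, 4, 9, 16, 25, 36] → [0, 1, 4, 9, 16, 25, 36, 49]
So `filtered[-1]` = 49

Answer: 49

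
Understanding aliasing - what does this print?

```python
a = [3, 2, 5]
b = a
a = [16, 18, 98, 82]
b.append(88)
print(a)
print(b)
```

Key concept: rebinding vs mutation: a is rebound to a new list, b still points at the original.
Step by step:
`a = [3, 2, 5]` → a = [3, 2, 5]
`b = a` → b = [3, 2, 5] (same object as a)
`a = [16, 18, 98, 82]` → a = [16, 18, 98, 82]
`b.append(88)` → b = [3, 2, 5, 88]
`print(a)` → prints [16, 18, 98, 82]
`print(b)` → prints [3, 2, 5, 88]

Answer:
[16, 18, 98, 82]
[3, 2, 5, 88]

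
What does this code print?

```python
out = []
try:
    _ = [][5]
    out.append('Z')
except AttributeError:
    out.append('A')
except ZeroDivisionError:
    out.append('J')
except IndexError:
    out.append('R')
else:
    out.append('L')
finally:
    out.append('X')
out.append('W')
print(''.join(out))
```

Execution trace: 'R' (except IndexError) → 'X' (finally) → 'W' (after the try/except). Output: RXW

Answer: RXW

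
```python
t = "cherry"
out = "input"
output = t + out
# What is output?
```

Trace:
`t = "cherry"` → t = 'cherry'
`out = "input"` → out = 'input'
`output = t + out` → output = 'cherryinput'
So output = 'cherryinput'

Answer: 'cherryinput'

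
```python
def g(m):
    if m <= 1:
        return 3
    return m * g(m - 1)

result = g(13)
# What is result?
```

g(13) = 13 * 12 * 11 * 10 * 9 * 8 * 7 * 6 * 5 * 4 * 3 * 2 * 3 = 18681062400

Answer: 18681062400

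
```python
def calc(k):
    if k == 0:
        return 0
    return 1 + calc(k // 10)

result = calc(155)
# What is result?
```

Count of digits of 155: 3

Answer: 3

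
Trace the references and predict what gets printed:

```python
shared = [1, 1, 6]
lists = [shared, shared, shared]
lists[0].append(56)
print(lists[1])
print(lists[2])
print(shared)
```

Key concept: list of same reference.
Step by step:
`shared = [1, 1, 6]` → shared = [1, 1, 6]
`lists = [shared, shared, shared]` → lists = [[1, 1, 6], [1, 1, 6], [1, 1, 6]]
`lists[0].append(56)` → shared = [1, 1, 6, 56]; lists = [[1, 1, 6, 56], [1, 1, 6, 56], [1, 1, 6, 56]]
`print(lists[1])` → prints [1, 1, 6, 56]
`print(lists[2])` → prints [1, 1, 6, 56]
`print(shared)` → prints [1, 1, 6, 56]

Answer:
[1, 1, 6, 56]
[1, 1, 6, 56]
[1, 1, 6, 56]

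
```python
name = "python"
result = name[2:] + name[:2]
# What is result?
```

Trace:
`name = "python"` → name = 'python'
`result = name[2:] + name[:2]` → result = 'thonpy'
So result = 'thonpy'

Answer: 'thonpy'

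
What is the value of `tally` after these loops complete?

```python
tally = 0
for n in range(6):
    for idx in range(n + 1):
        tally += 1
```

Triangle: 1 + 2 + ... + 6
`tally` takes the values: 0 → 1 → 2 → 3 → 4 → 5 → 6 → 7 → 8 → 9 → 10 → 11 → 12 → 13 → 14 → 15 → 16 → 17 → 18 → 19 → 20 → 21

Answer: 21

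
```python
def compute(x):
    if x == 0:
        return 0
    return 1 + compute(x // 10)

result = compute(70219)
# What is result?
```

Count of digits of 70219: 5

Answer: 5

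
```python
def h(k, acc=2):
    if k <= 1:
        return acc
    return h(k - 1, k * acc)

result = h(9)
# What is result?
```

Accumulator trace (n, acc): (9, 2) -> (8, 18) -> (7, 144) -> (6, 1008) -> (5, 6048) -> (4, 30240) -> (3, 120960) -> (2, 362880) -> (1, 725760) -> return 725760

Answer: 725760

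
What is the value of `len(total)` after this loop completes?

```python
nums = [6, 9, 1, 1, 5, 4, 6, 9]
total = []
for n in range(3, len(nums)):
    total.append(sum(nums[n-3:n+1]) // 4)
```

Number of 4-element averages
`total` takes the values: [] → [4] → [4, 4] → [4, 4, 2] → [4, 4, 2, 4] → [4, 4, 2, 4, 6]
So `len(total)` = 5

Answer: 5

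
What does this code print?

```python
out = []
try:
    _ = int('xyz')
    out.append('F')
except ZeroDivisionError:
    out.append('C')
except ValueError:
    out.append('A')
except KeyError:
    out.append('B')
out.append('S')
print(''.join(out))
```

Execution trace: 'A' (except ValueError) → 'S' (after the try/except). Output: AS

Answer: AS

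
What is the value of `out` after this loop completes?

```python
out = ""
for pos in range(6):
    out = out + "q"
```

Repeat 'q' 6 times
`out` takes the values: "" → "q" → "qq" → "qqq" → "qqqq" → "qqqqq" → "qqqqqq"

Answer: "qqqqqq"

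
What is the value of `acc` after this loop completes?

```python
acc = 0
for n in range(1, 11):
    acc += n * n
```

Sum of squares 1² to 10² = 385
`acc` takes the values: 0 → 1 → 5 → 14 → 30 → 55 → 91 → 140 → 204 → 285 → 385

Answer: 385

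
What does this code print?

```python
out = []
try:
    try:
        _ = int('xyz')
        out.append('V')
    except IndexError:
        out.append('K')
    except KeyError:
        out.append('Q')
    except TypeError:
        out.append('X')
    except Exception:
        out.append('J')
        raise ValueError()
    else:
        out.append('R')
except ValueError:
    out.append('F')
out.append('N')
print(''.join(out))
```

Execution trace: 'J' (inner except Exception) → 'F' (outer except ValueError) → 'N' (after the try/except). Output: JFN

Answer: JFN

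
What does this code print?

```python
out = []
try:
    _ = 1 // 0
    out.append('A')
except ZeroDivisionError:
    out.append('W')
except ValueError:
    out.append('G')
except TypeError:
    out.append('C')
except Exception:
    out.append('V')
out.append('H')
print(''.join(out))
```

Execution trace: 'W' (except ZeroDivisionError) → 'H' (after the try/except). Output: WH

Answer: WH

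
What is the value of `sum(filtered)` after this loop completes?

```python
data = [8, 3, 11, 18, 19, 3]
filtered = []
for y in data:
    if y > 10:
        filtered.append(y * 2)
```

Sum of doubled values > 10
`filtered` takes the values: [] → [22] → [22, 36] → [22, 36, 38]
So `sum(filtered)` = 96

Answer: 96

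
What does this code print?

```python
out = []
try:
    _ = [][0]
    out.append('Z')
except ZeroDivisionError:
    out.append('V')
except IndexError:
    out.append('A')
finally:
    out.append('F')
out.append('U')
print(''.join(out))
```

Execution trace: 'A' (except IndexError) → 'F' (finally) → 'U' (after the try/except). Output: AFU

Answer: AFU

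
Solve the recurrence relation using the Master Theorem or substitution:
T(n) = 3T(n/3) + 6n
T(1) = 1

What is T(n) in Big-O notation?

By Master Theorem: a=3, b=3, f(n)=6n. Since log_3(3) = 1 and f(n) = Θ(n^1), Case 2 applies. T(n) = O(n log n).

Answer: O(n log n)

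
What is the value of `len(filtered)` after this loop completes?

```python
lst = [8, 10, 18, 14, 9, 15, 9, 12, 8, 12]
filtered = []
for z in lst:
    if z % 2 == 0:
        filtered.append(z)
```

Count even numbers in [8, 10, 18, 14, 9, 15, 9, 12, 8, 12]
`filtered` takes the values: [] → [8] → [8, 10] → [8, 10, 18] → [8, 10, 18, 14] → [8, 10, 18, 14, 12] → [8, 10, 18, 14, 12, 8] → [8, 10, 18, 14, 12, 8, 12]
So `len(filtered)` = 7

Answer: 7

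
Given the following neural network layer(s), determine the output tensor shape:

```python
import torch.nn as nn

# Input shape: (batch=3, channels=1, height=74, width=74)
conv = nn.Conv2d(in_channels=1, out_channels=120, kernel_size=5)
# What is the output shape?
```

Input: (3, 1, 74, 74) -> Output: (3, 120, 70, 70)

Answer: (3, 120, 70, 70)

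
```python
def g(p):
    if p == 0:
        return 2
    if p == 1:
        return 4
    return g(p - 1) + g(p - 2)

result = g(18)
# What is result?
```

Build up from base cases: g(0)=2, g(1)=4, g(2)=6, g(3)=10, g(4)=16, g(5)=26, g(6)=42, ..., g(18)=13530

Answer: 13530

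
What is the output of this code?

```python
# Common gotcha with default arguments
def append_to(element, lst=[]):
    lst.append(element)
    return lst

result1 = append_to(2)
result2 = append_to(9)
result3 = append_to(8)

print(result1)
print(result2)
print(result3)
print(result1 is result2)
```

Key concept: mutable default argument gotcha.
Step by step:
`result1 = append_to(2)` → result1 = [2]
`result2 = append_to(9)` → result1 = [2, 9] (same object as result2); result2 = [2, 9] (same object as result1)
`result3 = append_to(8)` → result1 = [2, 9, 8] (same object as result2, result3); result2 = [2, 9, 8] (same object as result1, result3); result3 = [2, 9, 8] (same object as result1, result2)
`print(result1)` → prints [2, 9, 8]
`print(result2)` → prints [2, 9, 8]
`print(result3)` → prints [2, 9, 8]
`print(result1 is result2)` → prints True

Answer:
[2, 9, 8]
[2, 9, 8]
[2, 9, 8]
True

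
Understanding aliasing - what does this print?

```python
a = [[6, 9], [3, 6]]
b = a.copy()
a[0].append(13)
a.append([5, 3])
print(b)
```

Key concept: shallow copy with nested lists.
Step by step:
`a = [[6, 9], [3, 6]]` → a = [[6, 9], [3, 6]]
`b = a.copy()` → b = [[6, 9], [3, 6]]
`a[0].append(13)` → a = [[6, 9, 13], [3, 6]]; b = [[6, 9, 13], [3, 6]]
`a.append([5, 3])` → a = [[6, 9, 13], [3, 6], [5, 3]]
`print(b)` → prints [[6, 9, 13], [3, 6]]

Answer: [[6, 9, 13], [3, 6]]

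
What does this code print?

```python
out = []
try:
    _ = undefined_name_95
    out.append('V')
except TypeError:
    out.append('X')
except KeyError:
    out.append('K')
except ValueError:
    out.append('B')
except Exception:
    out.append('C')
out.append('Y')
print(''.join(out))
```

Execution trace: 'C' (except Exception) → 'Y' (after the try/except). Output: CY

Answer: CY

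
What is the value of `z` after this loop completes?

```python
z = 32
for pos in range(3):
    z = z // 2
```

Halve 3 times: 32 // 2^3 = 4
`z` takes the values: 32 → 16 → 8 → 4

Answer: 4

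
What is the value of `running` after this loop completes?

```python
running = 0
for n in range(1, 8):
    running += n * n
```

Sum of squares 1² to 7² = 140
`running` takes the values: 0 → 1 → 5 → 14 → 30 → 55 → 91 → 140

Answer: 140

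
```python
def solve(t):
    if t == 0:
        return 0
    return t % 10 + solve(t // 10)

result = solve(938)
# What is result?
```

Sum of digits of 938: 8 + 3 + 9 = 20

Answer: 20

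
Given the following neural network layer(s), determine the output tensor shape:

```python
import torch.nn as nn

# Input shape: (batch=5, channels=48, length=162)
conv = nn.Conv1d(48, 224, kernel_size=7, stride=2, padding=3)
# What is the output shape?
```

Input: (5, 48, 162) -> Output: (5, 224, 81)

Answer: (5, 224, 81)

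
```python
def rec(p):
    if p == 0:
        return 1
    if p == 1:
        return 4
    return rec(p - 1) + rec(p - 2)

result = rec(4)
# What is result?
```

Build up from base cases: rec(0)=1, rec(1)=4, rec(2)=5, rec(3)=9, rec(4)=14

Answer: 14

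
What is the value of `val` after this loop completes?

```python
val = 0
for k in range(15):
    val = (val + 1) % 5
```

Increment mod 5, 15 times = 0
`val` takes the values: 0 → 1 → 2 → 3 → 4 → 0 → 1 → 2 → 3 → 4 → 0 → 1 → 2 → 3 → 4 → 0

Answer: 0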